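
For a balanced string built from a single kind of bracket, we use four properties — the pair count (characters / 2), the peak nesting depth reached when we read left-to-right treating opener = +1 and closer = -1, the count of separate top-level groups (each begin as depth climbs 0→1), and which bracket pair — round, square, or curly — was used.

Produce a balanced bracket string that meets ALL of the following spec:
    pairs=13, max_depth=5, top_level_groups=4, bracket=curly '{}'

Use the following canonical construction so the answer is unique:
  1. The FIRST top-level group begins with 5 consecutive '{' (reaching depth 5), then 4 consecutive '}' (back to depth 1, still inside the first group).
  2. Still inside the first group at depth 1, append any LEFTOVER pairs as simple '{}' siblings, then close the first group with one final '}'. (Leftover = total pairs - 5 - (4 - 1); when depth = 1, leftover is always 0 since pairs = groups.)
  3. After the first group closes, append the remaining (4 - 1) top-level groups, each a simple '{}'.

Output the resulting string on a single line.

Answer: {{{{{}}}}{}{}{}{}{}}{}{}{}

Derivation:
Spec: pairs=13 depth=5 groups=4
Leftover pairs = 13 - 5 - (4-1) = 5
First group: deep chain of depth 5 + 5 sibling pairs
Remaining 3 groups: simple '{}' each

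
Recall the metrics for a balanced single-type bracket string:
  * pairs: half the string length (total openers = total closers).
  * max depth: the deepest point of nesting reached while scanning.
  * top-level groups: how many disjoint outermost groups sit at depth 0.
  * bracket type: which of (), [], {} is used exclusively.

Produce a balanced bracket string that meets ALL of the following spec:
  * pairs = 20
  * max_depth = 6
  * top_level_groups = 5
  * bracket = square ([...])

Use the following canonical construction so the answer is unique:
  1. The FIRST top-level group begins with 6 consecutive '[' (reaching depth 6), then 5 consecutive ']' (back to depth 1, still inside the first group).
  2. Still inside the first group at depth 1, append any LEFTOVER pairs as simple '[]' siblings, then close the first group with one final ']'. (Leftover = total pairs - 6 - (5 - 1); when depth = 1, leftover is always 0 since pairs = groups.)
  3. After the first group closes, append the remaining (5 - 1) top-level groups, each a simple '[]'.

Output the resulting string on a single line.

Answer: [[[[[[]]]]][][][][][][][][][][]][][][][]

Derivation:
Spec: pairs=20 depth=6 groups=5
Leftover pairs = 20 - 6 - (5-1) = 10
First group: deep chain of depth 6 + 10 sibling pairs
Remaining 4 groups: simple '[]' each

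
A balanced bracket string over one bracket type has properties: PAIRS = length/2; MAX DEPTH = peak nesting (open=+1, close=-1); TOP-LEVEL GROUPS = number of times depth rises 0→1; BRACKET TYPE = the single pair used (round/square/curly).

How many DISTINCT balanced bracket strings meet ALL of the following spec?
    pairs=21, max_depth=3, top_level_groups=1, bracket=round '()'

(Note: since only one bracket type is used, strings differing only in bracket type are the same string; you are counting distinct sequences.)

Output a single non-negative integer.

Answer: 524287

Derivation:
Spec: pairs=21 depth=3 groups=1
Count(depth <= 3) = 524288
Count(depth <= 2) = 1
Count(depth == 3) = 524288 - 1 = 524287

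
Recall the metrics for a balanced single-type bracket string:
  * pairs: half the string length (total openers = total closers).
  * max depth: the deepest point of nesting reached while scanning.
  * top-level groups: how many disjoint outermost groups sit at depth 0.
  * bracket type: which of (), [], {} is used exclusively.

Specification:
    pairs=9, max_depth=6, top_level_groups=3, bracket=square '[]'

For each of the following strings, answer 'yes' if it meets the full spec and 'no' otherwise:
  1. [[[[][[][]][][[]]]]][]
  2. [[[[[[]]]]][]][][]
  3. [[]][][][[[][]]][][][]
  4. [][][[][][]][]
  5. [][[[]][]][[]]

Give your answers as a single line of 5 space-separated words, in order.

String 1 '[[[[][[][]][][[]]]]][]': depth seq [1 2 3 4 3 4 5 4 5 4 3 4 3 4 5 4 3 2 1 0 1 0]
  -> pairs=11 depth=5 groups=2 -> no
String 2 '[[[[[[]]]]][]][][]': depth seq [1 2 3 4 5 6 5 4 3 2 1 2 1 0 1 0 1 0]
  -> pairs=9 depth=6 groups=3 -> yes
String 3 '[[]][][][[[][]]][][][]': depth seq [1 2 1 0 1 0 1 0 1 2 3 2 3 2 1 0 1 0 1 0 1 0]
  -> pairs=11 depth=3 groups=7 -> no
String 4 '[][][[][][]][]': depth seq [1 0 1 0 1 2 1 2 1 2 1 0 1 0]
  -> pairs=7 depth=2 groups=4 -> no
String 5 '[][[[]][]][[]]': depth seq [1 0 1 2 3 2 1 2 1 0 1 2 1 0]
  -> pairs=7 depth=3 groups=3 -> no

Answer: no yes no no no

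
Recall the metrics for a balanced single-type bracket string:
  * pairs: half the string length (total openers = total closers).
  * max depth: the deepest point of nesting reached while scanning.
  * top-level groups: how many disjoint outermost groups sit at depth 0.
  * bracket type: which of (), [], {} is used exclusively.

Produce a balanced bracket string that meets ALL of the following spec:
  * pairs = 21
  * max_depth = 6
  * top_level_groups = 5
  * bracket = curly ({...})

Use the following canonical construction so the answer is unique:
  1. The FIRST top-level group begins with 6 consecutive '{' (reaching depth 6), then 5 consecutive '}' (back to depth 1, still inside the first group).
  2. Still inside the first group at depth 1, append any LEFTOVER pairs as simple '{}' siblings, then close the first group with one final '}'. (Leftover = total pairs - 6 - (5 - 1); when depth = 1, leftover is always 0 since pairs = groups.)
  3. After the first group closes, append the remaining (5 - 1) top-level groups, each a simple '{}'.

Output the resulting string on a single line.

Answer: {{{{{{}}}}}{}{}{}{}{}{}{}{}{}{}{}}{}{}{}{}

Derivation:
Spec: pairs=21 depth=6 groups=5
Leftover pairs = 21 - 6 - (5-1) = 11
First group: deep chain of depth 6 + 11 sibling pairs
Remaining 4 groups: simple '{}' each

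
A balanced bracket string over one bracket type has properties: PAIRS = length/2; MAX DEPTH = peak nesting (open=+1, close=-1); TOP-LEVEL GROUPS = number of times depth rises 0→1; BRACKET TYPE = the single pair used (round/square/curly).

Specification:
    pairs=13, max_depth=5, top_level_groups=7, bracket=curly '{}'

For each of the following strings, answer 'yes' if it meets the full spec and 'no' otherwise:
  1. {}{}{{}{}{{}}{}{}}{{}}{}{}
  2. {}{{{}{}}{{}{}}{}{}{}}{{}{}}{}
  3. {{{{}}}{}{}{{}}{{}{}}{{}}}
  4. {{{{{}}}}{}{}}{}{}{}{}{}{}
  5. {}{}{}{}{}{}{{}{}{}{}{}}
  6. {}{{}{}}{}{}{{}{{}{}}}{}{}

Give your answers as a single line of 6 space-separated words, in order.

Answer: no no no yes no no

Derivation:
String 1 '{}{}{{}{}{{}}{}{}}{{}}{}{}': depth seq [1 0 1 0 1 2 1 2 1 2 3 2 1 2 1 2 1 0 1 2 1 0 1 0 1 0]
  -> pairs=13 depth=3 groups=6 -> no
String 2 '{}{{{}{}}{{}{}}{}{}{}}{{}{}}{}': depth seq [1 0 1 2 3 2 3 2 1 2 3 2 3 2 1 2 1 2 1 2 1 0 1 2 1 2 1 0 1 0]
  -> pairs=15 depth=3 groups=4 -> no
String 3 '{{{{}}}{}{}{{}}{{}{}}{{}}}': depth seq [1 2 3 4 3 2 1 2 1 2 1 2 3 2 1 2 3 2 3 2 1 2 3 2 1 0]
  -> pairs=13 depth=4 groups=1 -> no
String 4 '{{{{{}}}}{}{}}{}{}{}{}{}{}': depth seq [1 2 3 4 5 4 3 2 1 2 1 2 1 0 1 0 1 0 1 0 1 0 1 0 1 0]
  -> pairs=13 depth=5 groups=7 -> yes
String 5 '{}{}{}{}{}{}{{}{}{}{}{}}': depth seq [1 0 1 0 1 0 1 0 1 0 1 0 1 2 1 2 1 2 1 2 1 2 1 0]
  -> pairs=12 depth=2 groups=7 -> no
String 6 '{}{{}{}}{}{}{{}{{}{}}}{}{}': depth seq [1 0 1 2 1 2 1 0 1 0 1 0 1 2 1 2 3 2 3 2 1 0 1 0 1 0]
  -> pairs=13 depth=3 groups=7 -> no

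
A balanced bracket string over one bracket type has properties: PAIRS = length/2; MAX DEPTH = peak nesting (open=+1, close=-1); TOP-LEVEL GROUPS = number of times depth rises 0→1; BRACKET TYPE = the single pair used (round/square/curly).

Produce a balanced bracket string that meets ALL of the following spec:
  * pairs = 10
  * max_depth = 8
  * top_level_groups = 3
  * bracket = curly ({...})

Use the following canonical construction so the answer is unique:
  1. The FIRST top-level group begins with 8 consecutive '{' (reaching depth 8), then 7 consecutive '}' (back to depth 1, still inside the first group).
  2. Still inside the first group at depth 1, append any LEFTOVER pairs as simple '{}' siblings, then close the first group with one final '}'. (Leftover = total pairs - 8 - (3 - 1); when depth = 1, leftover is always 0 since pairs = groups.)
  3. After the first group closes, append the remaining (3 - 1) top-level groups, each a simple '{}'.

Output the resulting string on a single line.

Answer: {{{{{{{{}}}}}}}}{}{}

Derivation:
Spec: pairs=10 depth=8 groups=3
Leftover pairs = 10 - 8 - (3-1) = 0
First group: deep chain of depth 8 + 0 sibling pairs
Remaining 2 groups: simple '{}' each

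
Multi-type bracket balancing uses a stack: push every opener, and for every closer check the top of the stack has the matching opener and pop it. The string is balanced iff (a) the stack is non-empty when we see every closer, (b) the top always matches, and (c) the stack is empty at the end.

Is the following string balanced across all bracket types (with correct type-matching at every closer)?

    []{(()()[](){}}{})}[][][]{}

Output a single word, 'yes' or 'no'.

Answer: no

Derivation:
pos 0: push '['; stack = [
pos 1: ']' matches '['; pop; stack = (empty)
pos 2: push '{'; stack = {
pos 3: push '('; stack = {(
pos 4: push '('; stack = {((
pos 5: ')' matches '('; pop; stack = {(
pos 6: push '('; stack = {((
pos 7: ')' matches '('; pop; stack = {(
pos 8: push '['; stack = {([
pos 9: ']' matches '['; pop; stack = {(
pos 10: push '('; stack = {((
pos 11: ')' matches '('; pop; stack = {(
pos 12: push '{'; stack = {({
pos 13: '}' matches '{'; pop; stack = {(
pos 14: saw closer '}' but top of stack is '(' (expected ')') → INVALID
Verdict: type mismatch at position 14: '}' closes '(' → no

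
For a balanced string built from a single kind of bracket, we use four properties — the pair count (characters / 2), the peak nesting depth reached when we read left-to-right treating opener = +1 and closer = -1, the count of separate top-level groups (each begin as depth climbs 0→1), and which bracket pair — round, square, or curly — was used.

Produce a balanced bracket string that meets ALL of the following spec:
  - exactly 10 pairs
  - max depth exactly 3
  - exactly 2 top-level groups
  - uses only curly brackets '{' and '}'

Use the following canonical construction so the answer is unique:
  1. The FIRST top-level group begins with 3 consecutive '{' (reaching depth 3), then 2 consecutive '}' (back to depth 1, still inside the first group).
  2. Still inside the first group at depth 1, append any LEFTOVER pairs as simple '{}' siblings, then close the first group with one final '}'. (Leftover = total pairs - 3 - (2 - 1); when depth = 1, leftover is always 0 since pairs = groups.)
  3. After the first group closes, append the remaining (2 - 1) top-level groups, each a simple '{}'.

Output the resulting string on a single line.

Spec: pairs=10 depth=3 groups=2
Leftover pairs = 10 - 3 - (2-1) = 6
First group: deep chain of depth 3 + 6 sibling pairs
Remaining 1 groups: simple '{}' each

Answer: {{{}}{}{}{}{}{}{}}{}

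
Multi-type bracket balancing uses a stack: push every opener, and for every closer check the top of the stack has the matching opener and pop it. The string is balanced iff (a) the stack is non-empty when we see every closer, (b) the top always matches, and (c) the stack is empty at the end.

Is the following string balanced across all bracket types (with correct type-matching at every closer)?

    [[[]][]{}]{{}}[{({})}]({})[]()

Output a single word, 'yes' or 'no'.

Answer: yes

Derivation:
pos 0: push '['; stack = [
pos 1: push '['; stack = [[
pos 2: push '['; stack = [[[
pos 3: ']' matches '['; pop; stack = [[
pos 4: ']' matches '['; pop; stack = [
pos 5: push '['; stack = [[
pos 6: ']' matches '['; pop; stack = [
pos 7: push '{'; stack = [{
pos 8: '}' matches '{'; pop; stack = [
pos 9: ']' matches '['; pop; stack = (empty)
pos 10: push '{'; stack = {
pos 11: push '{'; stack = {{
pos 12: '}' matches '{'; pop; stack = {
pos 13: '}' matches '{'; pop; stack = (empty)
pos 14: push '['; stack = [
pos 15: push '{'; stack = [{
pos 16: push '('; stack = [{(
pos 17: push '{'; stack = [{({
pos 18: '}' matches '{'; pop; stack = [{(
pos 19: ')' matches '('; pop; stack = [{
pos 20: '}' matches '{'; pop; stack = [
pos 21: ']' matches '['; pop; stack = (empty)
pos 22: push '('; stack = (
pos 23: push '{'; stack = ({
pos 24: '}' matches '{'; pop; stack = (
pos 25: ')' matches '('; pop; stack = (empty)
pos 26: push '['; stack = [
pos 27: ']' matches '['; pop; stack = (empty)
pos 28: push '('; stack = (
pos 29: ')' matches '('; pop; stack = (empty)
end: stack empty → VALID
Verdict: properly nested → yes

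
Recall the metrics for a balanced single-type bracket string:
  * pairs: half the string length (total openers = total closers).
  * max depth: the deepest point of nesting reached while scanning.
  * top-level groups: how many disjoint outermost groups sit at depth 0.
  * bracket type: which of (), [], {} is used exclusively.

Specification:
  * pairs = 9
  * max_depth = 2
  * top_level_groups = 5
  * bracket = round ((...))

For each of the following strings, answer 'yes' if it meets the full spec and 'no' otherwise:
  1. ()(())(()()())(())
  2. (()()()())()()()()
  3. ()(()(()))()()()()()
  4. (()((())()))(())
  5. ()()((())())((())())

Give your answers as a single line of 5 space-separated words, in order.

String 1 '()(())(()()())(())': depth seq [1 0 1 2 1 0 1 2 1 2 1 2 1 0 1 2 1 0]
  -> pairs=9 depth=2 groups=4 -> no
String 2 '(()()()())()()()()': depth seq [1 2 1 2 1 2 1 2 1 0 1 0 1 0 1 0 1 0]
  -> pairs=9 depth=2 groups=5 -> yes
String 3 '()(()(()))()()()()()': depth seq [1 0 1 2 1 2 3 2 1 0 1 0 1 0 1 0 1 0 1 0]
  -> pairs=10 depth=3 groups=7 -> no
String 4 '(()((())()))(())': depth seq [1 2 1 2 3 4 3 2 3 2 1 0 1 2 1 0]
  -> pairs=8 depth=4 groups=2 -> no
String 5 '()()((())())((())())': depth seq [1 0 1 0 1 2 3 2 1 2 1 0 1 2 3 2 1 2 1 0]
  -> pairs=10 depth=3 groups=4 -> no

Answer: no yes no no no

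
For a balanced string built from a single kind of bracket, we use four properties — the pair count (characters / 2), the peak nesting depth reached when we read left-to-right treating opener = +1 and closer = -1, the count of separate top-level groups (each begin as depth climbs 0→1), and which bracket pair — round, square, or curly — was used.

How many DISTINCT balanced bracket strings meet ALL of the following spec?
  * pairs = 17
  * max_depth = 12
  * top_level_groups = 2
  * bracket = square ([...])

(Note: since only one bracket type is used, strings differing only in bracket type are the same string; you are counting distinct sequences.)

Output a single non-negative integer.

Spec: pairs=17 depth=12 groups=2
Count(depth <= 12) = 35350478
Count(depth <= 11) = 35311790
Count(depth == 12) = 35350478 - 35311790 = 38688

Answer: 38688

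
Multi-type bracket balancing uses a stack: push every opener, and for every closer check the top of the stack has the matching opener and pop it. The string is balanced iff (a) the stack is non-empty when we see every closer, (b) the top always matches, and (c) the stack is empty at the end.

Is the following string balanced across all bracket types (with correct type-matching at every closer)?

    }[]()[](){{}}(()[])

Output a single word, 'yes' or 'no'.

Answer: no

Derivation:
pos 0: saw closer '}' but stack is empty → INVALID
Verdict: unmatched closer '}' at position 0 → no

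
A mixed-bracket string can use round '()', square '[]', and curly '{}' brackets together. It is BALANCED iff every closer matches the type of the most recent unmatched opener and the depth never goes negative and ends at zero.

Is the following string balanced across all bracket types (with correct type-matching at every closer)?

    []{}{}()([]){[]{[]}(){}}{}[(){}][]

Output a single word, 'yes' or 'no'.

Answer: yes

Derivation:
pos 0: push '['; stack = [
pos 1: ']' matches '['; pop; stack = (empty)
pos 2: push '{'; stack = {
pos 3: '}' matches '{'; pop; stack = (empty)
pos 4: push '{'; stack = {
pos 5: '}' matches '{'; pop; stack = (empty)
pos 6: push '('; stack = (
pos 7: ')' matches '('; pop; stack = (empty)
pos 8: push '('; stack = (
pos 9: push '['; stack = ([
pos 10: ']' matches '['; pop; stack = (
pos 11: ')' matches '('; pop; stack = (empty)
pos 12: push '{'; stack = {
pos 13: push '['; stack = {[
pos 14: ']' matches '['; pop; stack = {
pos 15: push '{'; stack = {{
pos 16: push '['; stack = {{[
pos 17: ']' matches '['; pop; stack = {{
pos 18: '}' matches '{'; pop; stack = {
pos 19: push '('; stack = {(
pos 20: ')' matches '('; pop; stack = {
pos 21: push '{'; stack = {{
pos 22: '}' matches '{'; pop; stack = {
pos 23: '}' matches '{'; pop; stack = (empty)
pos 24: push '{'; stack = {
pos 25: '}' matches '{'; pop; stack = (empty)
pos 26: push '['; stack = [
pos 27: push '('; stack = [(
pos 28: ')' matches '('; pop; stack = [
pos 29: push '{'; stack = [{
pos 30: '}' matches '{'; pop; stack = [
pos 31: ']' matches '['; pop; stack = (empty)
pos 32: push '['; stack = [
pos 33: ']' matches '['; pop; stack = (empty)
end: stack empty → VALID
Verdict: properly nested → yes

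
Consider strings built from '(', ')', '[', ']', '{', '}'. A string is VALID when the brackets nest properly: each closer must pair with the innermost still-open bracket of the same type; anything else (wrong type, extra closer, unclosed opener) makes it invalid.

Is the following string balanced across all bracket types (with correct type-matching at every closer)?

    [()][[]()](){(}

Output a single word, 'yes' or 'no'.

Answer: no

Derivation:
pos 0: push '['; stack = [
pos 1: push '('; stack = [(
pos 2: ')' matches '('; pop; stack = [
pos 3: ']' matches '['; pop; stack = (empty)
pos 4: push '['; stack = [
pos 5: push '['; stack = [[
pos 6: ']' matches '['; pop; stack = [
pos 7: push '('; stack = [(
pos 8: ')' matches '('; pop; stack = [
pos 9: ']' matches '['; pop; stack = (empty)
pos 10: push '('; stack = (
pos 11: ')' matches '('; pop; stack = (empty)
pos 12: push '{'; stack = {
pos 13: push '('; stack = {(
pos 14: saw closer '}' but top of stack is '(' (expected ')') → INVALID
Verdict: type mismatch at position 14: '}' closes '(' → no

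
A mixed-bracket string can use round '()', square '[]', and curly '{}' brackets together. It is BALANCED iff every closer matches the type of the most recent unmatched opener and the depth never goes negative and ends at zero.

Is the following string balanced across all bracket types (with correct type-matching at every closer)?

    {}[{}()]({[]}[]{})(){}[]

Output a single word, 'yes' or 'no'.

pos 0: push '{'; stack = {
pos 1: '}' matches '{'; pop; stack = (empty)
pos 2: push '['; stack = [
pos 3: push '{'; stack = [{
pos 4: '}' matches '{'; pop; stack = [
pos 5: push '('; stack = [(
pos 6: ')' matches '('; pop; stack = [
pos 7: ']' matches '['; pop; stack = (empty)
pos 8: push '('; stack = (
pos 9: push '{'; stack = ({
pos 10: push '['; stack = ({[
pos 11: ']' matches '['; pop; stack = ({
pos 12: '}' matches '{'; pop; stack = (
pos 13: push '['; stack = ([
pos 14: ']' matches '['; pop; stack = (
pos 15: push '{'; stack = ({
pos 16: '}' matches '{'; pop; stack = (
pos 17: ')' matches '('; pop; stack = (empty)
pos 18: push '('; stack = (
pos 19: ')' matches '('; pop; stack = (empty)
pos 20: push '{'; stack = {
pos 21: '}' matches '{'; pop; stack = (empty)
pos 22: push '['; stack = [
pos 23: ']' matches '['; pop; stack = (empty)
end: stack empty → VALID
Verdict: properly nested → yes

Answer: yes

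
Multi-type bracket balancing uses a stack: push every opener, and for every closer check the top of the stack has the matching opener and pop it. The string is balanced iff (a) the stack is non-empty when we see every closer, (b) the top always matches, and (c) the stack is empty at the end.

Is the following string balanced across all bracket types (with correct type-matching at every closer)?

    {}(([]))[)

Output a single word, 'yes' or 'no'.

Answer: no

Derivation:
pos 0: push '{'; stack = {
pos 1: '}' matches '{'; pop; stack = (empty)
pos 2: push '('; stack = (
pos 3: push '('; stack = ((
pos 4: push '['; stack = (([
pos 5: ']' matches '['; pop; stack = ((
pos 6: ')' matches '('; pop; stack = (
pos 7: ')' matches '('; pop; stack = (empty)
pos 8: push '['; stack = [
pos 9: saw closer ')' but top of stack is '[' (expected ']') → INVALID
Verdict: type mismatch at position 9: ')' closes '[' → no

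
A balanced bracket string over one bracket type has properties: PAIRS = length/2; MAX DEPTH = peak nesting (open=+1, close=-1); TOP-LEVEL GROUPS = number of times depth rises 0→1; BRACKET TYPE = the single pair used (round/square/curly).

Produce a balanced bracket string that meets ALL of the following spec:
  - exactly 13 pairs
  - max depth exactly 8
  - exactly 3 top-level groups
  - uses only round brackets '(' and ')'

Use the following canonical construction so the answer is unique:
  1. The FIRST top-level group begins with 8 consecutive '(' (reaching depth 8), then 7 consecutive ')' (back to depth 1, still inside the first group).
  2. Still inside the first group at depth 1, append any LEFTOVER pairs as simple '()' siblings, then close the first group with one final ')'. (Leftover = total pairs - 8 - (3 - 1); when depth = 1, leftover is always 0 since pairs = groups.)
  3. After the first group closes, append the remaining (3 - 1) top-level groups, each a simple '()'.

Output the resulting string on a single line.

Answer: (((((((()))))))()()())()()

Derivation:
Spec: pairs=13 depth=8 groups=3
Leftover pairs = 13 - 8 - (3-1) = 3
First group: deep chain of depth 8 + 3 sibling pairs
Remaining 2 groups: simple '()' each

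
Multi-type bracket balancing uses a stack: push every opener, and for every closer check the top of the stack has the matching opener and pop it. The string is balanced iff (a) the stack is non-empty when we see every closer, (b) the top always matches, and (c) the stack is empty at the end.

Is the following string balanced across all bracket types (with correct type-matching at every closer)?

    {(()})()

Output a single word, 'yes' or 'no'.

Answer: no

Derivation:
pos 0: push '{'; stack = {
pos 1: push '('; stack = {(
pos 2: push '('; stack = {((
pos 3: ')' matches '('; pop; stack = {(
pos 4: saw closer '}' but top of stack is '(' (expected ')') → INVALID
Verdict: type mismatch at position 4: '}' closes '(' → no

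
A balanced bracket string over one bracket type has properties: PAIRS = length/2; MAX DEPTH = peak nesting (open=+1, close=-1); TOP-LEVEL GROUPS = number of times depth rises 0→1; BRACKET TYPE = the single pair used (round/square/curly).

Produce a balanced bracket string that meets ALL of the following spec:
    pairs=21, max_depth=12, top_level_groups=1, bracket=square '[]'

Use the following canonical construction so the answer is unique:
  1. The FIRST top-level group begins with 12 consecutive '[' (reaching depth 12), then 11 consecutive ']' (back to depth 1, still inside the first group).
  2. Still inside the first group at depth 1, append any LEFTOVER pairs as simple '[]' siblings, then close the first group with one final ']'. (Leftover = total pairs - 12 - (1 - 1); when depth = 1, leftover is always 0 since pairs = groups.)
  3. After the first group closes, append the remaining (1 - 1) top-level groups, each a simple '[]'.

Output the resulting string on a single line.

Spec: pairs=21 depth=12 groups=1
Leftover pairs = 21 - 12 - (1-1) = 9
First group: deep chain of depth 12 + 9 sibling pairs
Remaining 0 groups: simple '[]' each

Answer: [[[[[[[[[[[[]]]]]]]]]]][][][][][][][][][]]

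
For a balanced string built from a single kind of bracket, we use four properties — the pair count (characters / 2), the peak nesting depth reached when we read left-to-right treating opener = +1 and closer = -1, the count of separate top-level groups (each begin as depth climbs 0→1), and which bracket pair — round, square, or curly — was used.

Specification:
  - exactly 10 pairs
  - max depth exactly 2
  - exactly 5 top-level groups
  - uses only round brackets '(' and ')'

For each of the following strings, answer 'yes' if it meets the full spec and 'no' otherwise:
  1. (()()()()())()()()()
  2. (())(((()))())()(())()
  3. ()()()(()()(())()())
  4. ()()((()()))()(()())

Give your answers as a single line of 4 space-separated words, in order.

Answer: yes no no no

Derivation:
String 1 '(()()()()())()()()()': depth seq [1 2 1 2 1 2 1 2 1 2 1 0 1 0 1 0 1 0 1 0]
  -> pairs=10 depth=2 groups=5 -> yes
String 2 '(())(((()))())()(())()': depth seq [1 2 1 0 1 2 3 4 3 2 1 2 1 0 1 0 1 2 1 0 1 0]
  -> pairs=11 depth=4 groups=5 -> no
String 3 '()()()(()()(())()())': depth seq [1 0 1 0 1 0 1 2 1 2 1 2 3 2 1 2 1 2 1 0]
  -> pairs=10 depth=3 groups=4 -> no
String 4 '()()((()()))()(()())': depth seq [1 0 1 0 1 2 3 2 3 2 1 0 1 0 1 2 1 2 1 0]
  -> pairs=10 depth=3 groups=5 -> no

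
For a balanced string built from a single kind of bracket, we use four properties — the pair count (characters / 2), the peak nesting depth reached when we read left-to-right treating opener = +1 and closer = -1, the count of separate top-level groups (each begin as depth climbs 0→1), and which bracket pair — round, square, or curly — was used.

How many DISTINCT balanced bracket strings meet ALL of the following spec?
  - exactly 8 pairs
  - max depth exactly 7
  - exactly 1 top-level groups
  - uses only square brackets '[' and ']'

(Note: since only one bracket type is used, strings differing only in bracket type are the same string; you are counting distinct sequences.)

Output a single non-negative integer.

Answer: 11

Derivation:
Spec: pairs=8 depth=7 groups=1
Count(depth <= 7) = 428
Count(depth <= 6) = 417
Count(depth == 7) = 428 - 417 = 11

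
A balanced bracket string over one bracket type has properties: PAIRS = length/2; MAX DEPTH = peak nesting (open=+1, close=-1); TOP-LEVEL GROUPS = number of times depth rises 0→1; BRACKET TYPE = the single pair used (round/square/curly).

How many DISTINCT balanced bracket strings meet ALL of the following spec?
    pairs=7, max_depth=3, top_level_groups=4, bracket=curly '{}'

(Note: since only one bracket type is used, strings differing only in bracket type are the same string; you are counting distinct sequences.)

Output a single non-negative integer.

Spec: pairs=7 depth=3 groups=4
Count(depth <= 3) = 44
Count(depth <= 2) = 20
Count(depth == 3) = 44 - 20 = 24

Answer: 24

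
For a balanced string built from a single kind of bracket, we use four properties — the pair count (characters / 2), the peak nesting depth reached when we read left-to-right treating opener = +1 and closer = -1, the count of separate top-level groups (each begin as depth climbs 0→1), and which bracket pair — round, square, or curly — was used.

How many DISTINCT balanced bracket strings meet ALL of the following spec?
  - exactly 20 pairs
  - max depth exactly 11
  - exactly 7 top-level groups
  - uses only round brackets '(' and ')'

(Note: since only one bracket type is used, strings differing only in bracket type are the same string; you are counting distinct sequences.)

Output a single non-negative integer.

Answer: 24969

Derivation:
Spec: pairs=20 depth=11 groups=7
Count(depth <= 11) = 121577729
Count(depth <= 10) = 121552760
Count(depth == 11) = 121577729 - 121552760 = 24969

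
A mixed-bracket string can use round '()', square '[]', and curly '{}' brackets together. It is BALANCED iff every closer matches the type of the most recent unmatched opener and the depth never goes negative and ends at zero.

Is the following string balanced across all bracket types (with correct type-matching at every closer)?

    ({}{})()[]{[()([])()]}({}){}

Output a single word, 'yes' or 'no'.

Answer: yes

Derivation:
pos 0: push '('; stack = (
pos 1: push '{'; stack = ({
pos 2: '}' matches '{'; pop; stack = (
pos 3: push '{'; stack = ({
pos 4: '}' matches '{'; pop; stack = (
pos 5: ')' matches '('; pop; stack = (empty)
pos 6: push '('; stack = (
pos 7: ')' matches '('; pop; stack = (empty)
pos 8: push '['; stack = [
pos 9: ']' matches '['; pop; stack = (empty)
pos 10: push '{'; stack = {
pos 11: push '['; stack = {[
pos 12: push '('; stack = {[(
pos 13: ')' matches '('; pop; stack = {[
pos 14: push '('; stack = {[(
pos 15: push '['; stack = {[([
pos 16: ']' matches '['; pop; stack = {[(
pos 17: ')' matches '('; pop; stack = {[
pos 18: push '('; stack = {[(
pos 19: ')' matches '('; pop; stack = {[
pos 20: ']' matches '['; pop; stack = {
pos 21: '}' matches '{'; pop; stack = (empty)
pos 22: push '('; stack = (
pos 23: push '{'; stack = ({
pos 24: '}' matches '{'; pop; stack = (
pos 25: ')' matches '('; pop; stack = (empty)
pos 26: push '{'; stack = {
pos 27: '}' matches '{'; pop; stack = (empty)
end: stack empty → VALID
Verdict: properly nested → yes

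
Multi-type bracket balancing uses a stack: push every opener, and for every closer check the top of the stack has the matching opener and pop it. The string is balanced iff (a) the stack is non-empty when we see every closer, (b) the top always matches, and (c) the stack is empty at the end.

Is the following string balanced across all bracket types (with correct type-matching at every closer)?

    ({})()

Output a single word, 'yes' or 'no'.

pos 0: push '('; stack = (
pos 1: push '{'; stack = ({
pos 2: '}' matches '{'; pop; stack = (
pos 3: ')' matches '('; pop; stack = (empty)
pos 4: push '('; stack = (
pos 5: ')' matches '('; pop; stack = (empty)
end: stack empty → VALID
Verdict: properly nested → yes

Answer: yes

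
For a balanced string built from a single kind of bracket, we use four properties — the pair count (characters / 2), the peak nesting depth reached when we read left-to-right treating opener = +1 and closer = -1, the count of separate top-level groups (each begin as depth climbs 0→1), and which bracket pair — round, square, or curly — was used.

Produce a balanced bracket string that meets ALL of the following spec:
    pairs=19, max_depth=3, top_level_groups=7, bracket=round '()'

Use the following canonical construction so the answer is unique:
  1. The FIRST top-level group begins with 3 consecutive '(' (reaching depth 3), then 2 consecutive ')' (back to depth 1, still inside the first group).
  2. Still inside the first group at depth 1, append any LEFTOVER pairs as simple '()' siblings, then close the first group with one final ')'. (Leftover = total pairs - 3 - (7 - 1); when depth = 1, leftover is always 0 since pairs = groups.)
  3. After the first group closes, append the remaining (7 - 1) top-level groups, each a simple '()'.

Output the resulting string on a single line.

Spec: pairs=19 depth=3 groups=7
Leftover pairs = 19 - 3 - (7-1) = 10
First group: deep chain of depth 3 + 10 sibling pairs
Remaining 6 groups: simple '()' each

Answer: ((())()()()()()()()()()())()()()()()()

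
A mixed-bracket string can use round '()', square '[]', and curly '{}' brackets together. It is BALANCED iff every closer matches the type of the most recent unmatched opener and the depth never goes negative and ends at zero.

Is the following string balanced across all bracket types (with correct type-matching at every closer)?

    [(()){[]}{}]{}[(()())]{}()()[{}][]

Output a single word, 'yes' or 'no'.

Answer: yes

Derivation:
pos 0: push '['; stack = [
pos 1: push '('; stack = [(
pos 2: push '('; stack = [((
pos 3: ')' matches '('; pop; stack = [(
pos 4: ')' matches '('; pop; stack = [
pos 5: push '{'; stack = [{
pos 6: push '['; stack = [{[
pos 7: ']' matches '['; pop; stack = [{
pos 8: '}' matches '{'; pop; stack = [
pos 9: push '{'; stack = [{
pos 10: '}' matches '{'; pop; stack = [
pos 11: ']' matches '['; pop; stack = (empty)
pos 12: push '{'; stack = {
pos 13: '}' matches '{'; pop; stack = (empty)
pos 14: push '['; stack = [
pos 15: push '('; stack = [(
pos 16: push '('; stack = [((
pos 17: ')' matches '('; pop; stack = [(
pos 18: push '('; stack = [((
pos 19: ')' matches '('; pop; stack = [(
pos 20: ')' matches '('; pop; stack = [
pos 21: ']' matches '['; pop; stack = (empty)
pos 22: push '{'; stack = {
pos 23: '}' matches '{'; pop; stack = (empty)
pos 24: push '('; stack = (
pos 25: ')' matches '('; pop; stack = (empty)
pos 26: push '('; stack = (
pos 27: ')' matches '('; pop; stack = (empty)
pos 28: push '['; stack = [
pos 29: push '{'; stack = [{
pos 30: '}' matches '{'; pop; stack = [
pos 31: ']' matches '['; pop; stack = (empty)
pos 32: push '['; stack = [
pos 33: ']' matches '['; pop; stack = (empty)
end: stack empty → VALID
Verdict: properly nested → yes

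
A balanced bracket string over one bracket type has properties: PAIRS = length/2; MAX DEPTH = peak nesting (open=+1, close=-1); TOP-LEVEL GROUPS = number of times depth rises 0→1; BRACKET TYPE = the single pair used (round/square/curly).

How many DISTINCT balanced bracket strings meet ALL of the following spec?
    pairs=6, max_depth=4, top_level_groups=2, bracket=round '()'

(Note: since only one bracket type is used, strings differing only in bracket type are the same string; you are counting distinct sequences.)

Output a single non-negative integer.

Answer: 12

Derivation:
Spec: pairs=6 depth=4 groups=2
Count(depth <= 4) = 40
Count(depth <= 3) = 28
Count(depth == 4) = 40 - 28 = 12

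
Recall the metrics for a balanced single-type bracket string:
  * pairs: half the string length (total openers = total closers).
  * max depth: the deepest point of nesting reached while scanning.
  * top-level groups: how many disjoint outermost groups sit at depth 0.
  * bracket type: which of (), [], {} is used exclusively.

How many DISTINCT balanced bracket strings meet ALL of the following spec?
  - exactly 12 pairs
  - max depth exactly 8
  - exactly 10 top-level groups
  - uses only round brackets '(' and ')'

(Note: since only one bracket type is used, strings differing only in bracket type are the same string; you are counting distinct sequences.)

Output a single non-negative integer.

Answer: 0

Derivation:
Spec: pairs=12 depth=8 groups=10
Count(depth <= 8) = 65
Count(depth <= 7) = 65
Count(depth == 8) = 65 - 65 = 0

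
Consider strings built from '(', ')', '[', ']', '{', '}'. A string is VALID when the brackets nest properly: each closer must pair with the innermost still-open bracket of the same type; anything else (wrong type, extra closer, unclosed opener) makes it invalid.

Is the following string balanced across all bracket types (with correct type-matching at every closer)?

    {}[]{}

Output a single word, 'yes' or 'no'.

pos 0: push '{'; stack = {
pos 1: '}' matches '{'; pop; stack = (empty)
pos 2: push '['; stack = [
pos 3: ']' matches '['; pop; stack = (empty)
pos 4: push '{'; stack = {
pos 5: '}' matches '{'; pop; stack = (empty)
end: stack empty → VALID
Verdict: properly nested → yes

Answer: yes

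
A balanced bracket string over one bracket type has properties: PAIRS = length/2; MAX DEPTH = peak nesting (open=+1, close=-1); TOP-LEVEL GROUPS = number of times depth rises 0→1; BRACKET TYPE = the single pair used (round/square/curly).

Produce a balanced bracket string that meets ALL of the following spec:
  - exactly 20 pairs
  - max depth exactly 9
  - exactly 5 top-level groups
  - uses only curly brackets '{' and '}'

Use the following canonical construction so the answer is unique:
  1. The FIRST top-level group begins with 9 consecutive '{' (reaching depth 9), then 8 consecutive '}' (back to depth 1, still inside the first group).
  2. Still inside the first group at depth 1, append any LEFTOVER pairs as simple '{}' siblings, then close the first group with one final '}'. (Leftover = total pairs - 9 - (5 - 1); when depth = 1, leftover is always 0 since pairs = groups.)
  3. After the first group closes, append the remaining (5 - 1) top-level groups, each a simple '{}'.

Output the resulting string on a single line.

Answer: {{{{{{{{{}}}}}}}}{}{}{}{}{}{}{}}{}{}{}{}

Derivation:
Spec: pairs=20 depth=9 groups=5
Leftover pairs = 20 - 9 - (5-1) = 7
First group: deep chain of depth 9 + 7 sibling pairs
Remaining 4 groups: simple '{}' each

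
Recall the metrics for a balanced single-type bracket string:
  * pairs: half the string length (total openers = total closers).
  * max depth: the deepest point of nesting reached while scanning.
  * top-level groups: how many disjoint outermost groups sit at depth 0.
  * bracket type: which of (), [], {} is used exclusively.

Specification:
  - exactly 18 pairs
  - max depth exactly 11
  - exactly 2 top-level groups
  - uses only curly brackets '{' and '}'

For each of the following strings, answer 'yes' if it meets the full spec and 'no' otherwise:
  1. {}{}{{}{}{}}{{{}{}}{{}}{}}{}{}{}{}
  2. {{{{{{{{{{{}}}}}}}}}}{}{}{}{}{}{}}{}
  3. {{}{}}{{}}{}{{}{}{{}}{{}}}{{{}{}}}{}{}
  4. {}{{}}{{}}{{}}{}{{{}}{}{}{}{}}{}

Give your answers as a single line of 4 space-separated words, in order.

Answer: no yes no no

Derivation:
String 1 '{}{}{{}{}{}}{{{}{}}{{}}{}}{}{}{}{}': depth seq [1 0 1 0 1 2 1 2 1 2 1 0 1 2 3 2 3 2 1 2 3 2 1 2 1 0 1 0 1 0 1 0 1 0]
  -> pairs=17 depth=3 groups=8 -> no
String 2 '{{{{{{{{{{{}}}}}}}}}}{}{}{}{}{}{}}{}': depth seq [1 2 3 4 5 6 7 8 9 10 11 10 9 8 7 6 5 4 3 2 1 2 1 2 1 2 1 2 1 2 1 2 1 0 1 0]
  -> pairs=18 depth=11 groups=2 -> yes
String 3 '{{}{}}{{}}{}{{}{}{{}}{{}}}{{{}{}}}{}{}': depth seq [1 2 1 2 1 0 1 2 1 0 1 0 1 2 1 2 1 2 3 2 1 2 3 2 1 0 1 2 3 2 3 2 1 0 1 0 1 0]
  -> pairs=19 depth=3 groups=7 -> no
String 4 '{}{{}}{{}}{{}}{}{{{}}{}{}{}{}}{}': depth seq [1 0 1 2 1 0 1 2 1 0 1 2 1 0 1 0 1 2 3 2 1 2 1 2 1 2 1 2 1 0 1 0]
  -> pairs=16 depth=3 groups=7 -> no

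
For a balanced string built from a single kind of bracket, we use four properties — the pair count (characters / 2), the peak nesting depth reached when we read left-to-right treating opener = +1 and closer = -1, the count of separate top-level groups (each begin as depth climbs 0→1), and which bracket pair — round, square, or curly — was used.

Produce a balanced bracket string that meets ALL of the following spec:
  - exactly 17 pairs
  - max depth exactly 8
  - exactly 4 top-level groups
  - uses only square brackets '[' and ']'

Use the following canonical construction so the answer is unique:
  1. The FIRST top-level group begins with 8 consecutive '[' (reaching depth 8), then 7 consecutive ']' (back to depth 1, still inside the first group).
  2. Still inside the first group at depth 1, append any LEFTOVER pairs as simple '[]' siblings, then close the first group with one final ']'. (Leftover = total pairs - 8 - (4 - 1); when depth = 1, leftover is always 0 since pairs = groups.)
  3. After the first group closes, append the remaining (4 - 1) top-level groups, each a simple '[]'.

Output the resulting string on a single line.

Answer: [[[[[[[[]]]]]]][][][][][][]][][][]

Derivation:
Spec: pairs=17 depth=8 groups=4
Leftover pairs = 17 - 8 - (4-1) = 6
First group: deep chain of depth 8 + 6 sibling pairs
Remaining 3 groups: simple '[]' each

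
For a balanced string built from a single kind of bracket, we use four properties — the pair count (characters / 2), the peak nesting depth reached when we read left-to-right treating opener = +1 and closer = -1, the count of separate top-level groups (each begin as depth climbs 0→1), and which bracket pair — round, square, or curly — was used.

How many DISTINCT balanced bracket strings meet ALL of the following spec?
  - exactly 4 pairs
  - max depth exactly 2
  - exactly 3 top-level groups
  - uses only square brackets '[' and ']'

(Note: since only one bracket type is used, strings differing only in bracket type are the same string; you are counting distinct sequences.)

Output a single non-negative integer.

Answer: 3

Derivation:
Spec: pairs=4 depth=2 groups=3
Count(depth <= 2) = 3
Count(depth <= 1) = 0
Count(depth == 2) = 3 - 0 = 3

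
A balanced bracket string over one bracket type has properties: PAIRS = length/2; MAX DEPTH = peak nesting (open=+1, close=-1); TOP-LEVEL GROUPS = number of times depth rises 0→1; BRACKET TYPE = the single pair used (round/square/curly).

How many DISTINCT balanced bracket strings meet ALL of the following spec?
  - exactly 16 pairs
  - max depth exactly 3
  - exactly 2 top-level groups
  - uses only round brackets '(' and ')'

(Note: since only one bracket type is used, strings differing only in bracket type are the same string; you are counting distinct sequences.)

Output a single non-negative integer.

Answer: 69617

Derivation:
Spec: pairs=16 depth=3 groups=2
Count(depth <= 3) = 69632
Count(depth <= 2) = 15
Count(depth == 3) = 69632 - 15 = 69617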